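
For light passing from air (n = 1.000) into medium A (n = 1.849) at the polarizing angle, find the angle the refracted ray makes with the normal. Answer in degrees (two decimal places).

θ_B = arctan(n₂/n₁) = arctan(1.849/1.000) = 61.59°.
At Brewster's angle the reflected and refracted rays are perpendicular, so θ_t = 90° − θ_B = 90° − 61.59° = 28.41°.

θ_t ≈ 28.41°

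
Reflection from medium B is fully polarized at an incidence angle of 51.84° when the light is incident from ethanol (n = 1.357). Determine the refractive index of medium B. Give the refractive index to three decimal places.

Full polarization of the reflected beam means tan θ_B = n₂/n₁, where n₁ is the incident medium (ethanol).
n₂ = n₁ tan θ_B = 1.357 × tan 51.84° = 1.727.

n ≈ 1.727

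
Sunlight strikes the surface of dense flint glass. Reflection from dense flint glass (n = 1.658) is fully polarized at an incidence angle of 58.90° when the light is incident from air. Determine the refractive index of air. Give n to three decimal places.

At the Brewster angle, tan θ_B = n₂/n₁ with n₁ on the incident side (air) and n₂ on the transmitted side (dense flint glass).
n₁ = n₂ / tan θ_B = 1.658 / tan 58.90° = 1.000.

n ≈ 1.000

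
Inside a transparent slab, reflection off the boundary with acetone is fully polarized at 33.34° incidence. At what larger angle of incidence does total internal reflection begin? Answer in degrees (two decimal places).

θ_c ≈ 41.14°

From Brewster, n₂/n₁ = tan θ_B = tan 33.34° = 0.6579.
Then sin θ_c = n₂/n₁ = 0.6579, so θ_c = arcsin 0.6579 = 41.14°.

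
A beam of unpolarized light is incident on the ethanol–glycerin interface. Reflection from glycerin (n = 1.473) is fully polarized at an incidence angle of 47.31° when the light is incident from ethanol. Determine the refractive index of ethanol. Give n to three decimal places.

At Brewster's angle, tan θ_B = n₂/n₁ with n₁ on the incident side (ethanol) and n₂ on the transmitted side (glycerin).
n₁ = n₂ / tan θ_B = 1.473 / tan 47.31° = 1.359.

n ≈ 1.359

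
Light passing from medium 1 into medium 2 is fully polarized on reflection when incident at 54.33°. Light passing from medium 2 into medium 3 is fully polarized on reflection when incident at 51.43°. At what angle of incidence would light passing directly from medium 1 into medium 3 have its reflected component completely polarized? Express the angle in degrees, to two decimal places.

θ_B ≈ 60.21°

n₂/n₁ = tan 54.33° = 1.3932 and n₃/n₂ = tan 51.43° = 1.2540.
So n₃/n₁ = (n₂/n₁)(n₃/n₂) = 1.3932 × 1.2540 = 1.7471.
θ_B(1→3) = arctan(1.7471) = 60.21°.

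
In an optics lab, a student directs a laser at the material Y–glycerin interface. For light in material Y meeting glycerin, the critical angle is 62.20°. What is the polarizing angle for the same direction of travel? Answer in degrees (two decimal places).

θ_B ≈ 41.50°

n₂/n₁ = sin θ_c = sin 62.20° = 0.8846.
tan θ_B equals the same ratio, so θ_B = arctan(0.8846) = 41.50°.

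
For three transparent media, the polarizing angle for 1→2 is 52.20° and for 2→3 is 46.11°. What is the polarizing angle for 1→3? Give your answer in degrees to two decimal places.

θ_B ≈ 53.27°

n₂/n₁ = tan 52.20° = 1.2892 and n₃/n₂ = tan 46.11° = 1.0395.
So n₃/n₁ = (n₂/n₁)(n₃/n₂) = 1.2892 × 1.0395 = 1.3401.
θ_B(1→3) = arctan(1.3401) = 53.27°.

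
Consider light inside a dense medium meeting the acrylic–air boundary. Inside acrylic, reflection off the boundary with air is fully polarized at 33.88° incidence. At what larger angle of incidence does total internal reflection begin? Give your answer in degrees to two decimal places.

From Brewster, n₂/n₁ = tan θ_B = tan 33.88° = 0.6715.
Then sin θ_c = n₂/n₁ = 0.6715, so θ_c = arcsin 0.6715 = 42.18°.

θ_c ≈ 42.18°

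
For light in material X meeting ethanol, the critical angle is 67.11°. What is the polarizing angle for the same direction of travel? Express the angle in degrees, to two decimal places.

sin θ_c = n₂/n₁, so n₂/n₁ = sin 67.11° = 0.9213.
Brewster: tan θ_B = n₂/n₁ = 0.9213.
θ_B = arctan(0.9213) = 42.65°.

θ_B ≈ 42.65°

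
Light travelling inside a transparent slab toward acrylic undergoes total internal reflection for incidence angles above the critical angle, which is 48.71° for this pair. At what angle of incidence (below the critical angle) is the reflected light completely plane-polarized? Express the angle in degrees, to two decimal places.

θ_B ≈ 36.92°

At the critical angle sin θ_c = n₂/n₁, giving n₂/n₁ = sin 48.71° = 0.7514.
Then tan θ_B = n₂/n₁ = 0.7514, so θ_B = arctan 0.7514 = 36.92°.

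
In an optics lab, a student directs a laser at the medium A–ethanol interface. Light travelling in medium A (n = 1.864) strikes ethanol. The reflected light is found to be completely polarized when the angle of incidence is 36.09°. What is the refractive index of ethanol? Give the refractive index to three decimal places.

n ≈ 1.359

Brewster's law: tan θ_B = n₂/n₁ (light incident in medium A, refracted into ethanol).
n₂ = n₁ tan θ_B = 1.864 × tan 36.09° = 1.359.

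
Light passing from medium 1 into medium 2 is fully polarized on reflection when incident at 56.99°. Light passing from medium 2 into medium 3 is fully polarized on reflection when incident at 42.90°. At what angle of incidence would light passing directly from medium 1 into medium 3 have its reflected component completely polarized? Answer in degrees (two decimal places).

tan θ_B(1→2) = n₂/n₁ = tan 56.99° = 1.5393.
tan θ_B(2→3) = n₃/n₂ = tan 42.90° = 0.9293.
Multiplying, n₃/n₁ = 1.5393 × 0.9293 = 1.4304, and θ_B(1→3) = arctan 1.4304 = 55.04°.

θ_B ≈ 55.04°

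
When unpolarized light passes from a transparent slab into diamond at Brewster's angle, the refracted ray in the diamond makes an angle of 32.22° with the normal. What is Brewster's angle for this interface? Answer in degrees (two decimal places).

Brewster's condition makes the reflected and refracted beams perpendicular: θ_B + θ_t = 90°.
So θ_B = 90° − θ_t = 90° − 32.22° = 57.78°.

θ_B ≈ 57.78°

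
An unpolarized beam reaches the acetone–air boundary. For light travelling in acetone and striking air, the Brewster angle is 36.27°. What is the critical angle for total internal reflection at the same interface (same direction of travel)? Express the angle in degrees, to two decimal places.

tan θ_B = n₂/n₁ = tan 36.27° = 0.7338.
Total internal reflection: sin θ_c = n₂/n₁ = 0.7338.
θ_c = arcsin(0.7338) = 47.20°.

θ_c ≈ 47.20°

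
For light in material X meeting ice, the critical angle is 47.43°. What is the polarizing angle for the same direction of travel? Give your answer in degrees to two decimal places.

At the critical angle sin θ_c = n₂/n₁, giving n₂/n₁ = sin 47.43° = 0.7365.
Then tan θ_B = n₂/n₁ = 0.7365, so θ_B = arctan 0.7365 = 36.37°.

θ_B ≈ 36.37°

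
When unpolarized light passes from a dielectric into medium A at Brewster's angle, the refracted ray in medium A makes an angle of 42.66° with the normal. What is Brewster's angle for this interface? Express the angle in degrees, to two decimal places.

Brewster's condition makes the reflected and refracted beams perpendicular: θ_B + θ_t = 90°.
θ_B = 90° − 42.66° = 47.34°.

θ_B ≈ 47.34°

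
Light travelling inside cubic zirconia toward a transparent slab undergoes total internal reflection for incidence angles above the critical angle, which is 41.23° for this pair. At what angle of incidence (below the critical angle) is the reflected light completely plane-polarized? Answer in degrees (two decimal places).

θ_B ≈ 33.39°

n₂/n₁ = sin θ_c = sin 41.23° = 0.6591.
tan θ_B equals the same ratio, so θ_B = arctan(0.6591) = 33.39°.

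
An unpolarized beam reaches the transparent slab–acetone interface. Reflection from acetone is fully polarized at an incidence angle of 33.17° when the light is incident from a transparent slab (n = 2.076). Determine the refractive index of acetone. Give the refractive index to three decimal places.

At the Brewster angle, tan θ_B = n₂/n₁ with n₁ on the incident side (a transparent slab) and n₂ on the transmitted side (acetone).
n₂ = n₁ tan θ_B = 2.076 × tan 33.17° = 1.357.

n ≈ 1.357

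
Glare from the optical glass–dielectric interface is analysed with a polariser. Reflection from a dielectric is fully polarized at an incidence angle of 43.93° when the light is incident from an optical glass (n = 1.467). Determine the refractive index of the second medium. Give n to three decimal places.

n ≈ 1.413

At Brewster's angle, tan θ_B = n₂/n₁ with n₁ on the incident side (an optical glass) and n₂ on the transmitted side (a dielectric).
n₂ = n₁ tan θ_B = 1.467 × tan 43.93° = 1.413.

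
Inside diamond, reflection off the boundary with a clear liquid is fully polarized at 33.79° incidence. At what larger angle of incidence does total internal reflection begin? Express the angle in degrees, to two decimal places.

θ_c ≈ 42.00°

From Brewster, n₂/n₁ = tan θ_B = tan 33.79° = 0.6692.
Then sin θ_c = n₂/n₁ = 0.6692, so θ_c = arcsin 0.6692 = 42.00°.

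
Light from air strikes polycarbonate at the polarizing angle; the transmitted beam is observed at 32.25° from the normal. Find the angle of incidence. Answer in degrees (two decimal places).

Since the reflected and refracted rays are at right angles at the polarizing angle, θ_B + θ_t = 90°.
θ_B = 90° − 32.25° = 57.75°.

θ_B ≈ 57.75°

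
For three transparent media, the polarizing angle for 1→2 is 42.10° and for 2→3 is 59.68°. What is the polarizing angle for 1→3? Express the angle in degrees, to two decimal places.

θ_B ≈ 57.09°

Each Brewster angle gives a ratio: n₂/n₁ = tan 42.10° = 0.9036, n₃/n₂ = tan 59.68° = 1.7099.
So n₃/n₁ = (n₂/n₁)(n₃/n₂) = 0.9036 × 1.7099 = 1.5450.
θ_B(1→3) = arctan(1.5450) = 57.09°.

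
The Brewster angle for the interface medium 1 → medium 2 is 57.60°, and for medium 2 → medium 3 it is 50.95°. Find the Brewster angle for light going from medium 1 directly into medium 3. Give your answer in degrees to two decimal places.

Each Brewster angle gives a ratio: n₂/n₁ = tan 57.60° = 1.5757, n₃/n₂ = tan 50.95° = 1.2327.
So n₃/n₁ = (n₂/n₁)(n₃/n₂) = 1.5757 × 1.2327 = 1.9424.
θ_B(1→3) = arctan(1.9424) = 62.76°.

θ_B ≈ 62.76°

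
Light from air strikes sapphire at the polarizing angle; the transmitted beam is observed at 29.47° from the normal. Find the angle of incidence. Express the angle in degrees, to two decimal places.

Brewster's condition makes the reflected and refracted beams perpendicular: θ_B + θ_t = 90°.
So θ_B = 90° − θ_t = 90° − 29.47° = 60.53°.

θ_B ≈ 60.53°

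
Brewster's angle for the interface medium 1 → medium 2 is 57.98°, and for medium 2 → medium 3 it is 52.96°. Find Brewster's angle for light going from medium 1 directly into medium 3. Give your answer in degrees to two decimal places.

θ_B ≈ 64.74°

Each Brewster angle gives a ratio: n₂/n₁ = tan 57.98° = 1.5991, n₃/n₂ = tan 52.96° = 1.3251.
So n₃/n₁ = (n₂/n₁)(n₃/n₂) = 1.5991 × 1.3251 = 2.1190.
θ_B(1→3) = arctan(2.1190) = 64.74°.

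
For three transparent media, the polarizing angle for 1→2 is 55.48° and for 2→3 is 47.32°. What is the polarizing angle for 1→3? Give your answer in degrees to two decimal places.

n₂/n₁ = tan 55.48° = 1.4539 and n₃/n₂ = tan 47.32° = 1.0844.
So n₃/n₁ = (n₂/n₁)(n₃/n₂) = 1.4539 × 1.0844 = 1.5767.
θ_B(1→3) = arctan(1.5767) = 57.62°.

θ_B ≈ 57.62°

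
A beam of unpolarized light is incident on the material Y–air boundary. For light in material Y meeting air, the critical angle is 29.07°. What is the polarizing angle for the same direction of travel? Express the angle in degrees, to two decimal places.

θ_B ≈ 25.91°

sin θ_c = n₂/n₁, so n₂/n₁ = sin 29.07° = 0.4859.
Brewster: tan θ_B = n₂/n₁ = 0.4859.
θ_B = arctan(0.4859) = 25.91°.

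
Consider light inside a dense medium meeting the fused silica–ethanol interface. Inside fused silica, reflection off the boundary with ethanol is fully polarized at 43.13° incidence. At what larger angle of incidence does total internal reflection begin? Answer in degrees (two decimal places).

θ_c ≈ 69.52°

tan θ_B = n₂/n₁ = tan 43.13° = 0.9368.
Total internal reflection: sin θ_c = n₂/n₁ = 0.9368.
θ_c = arcsin(0.9368) = 69.52°.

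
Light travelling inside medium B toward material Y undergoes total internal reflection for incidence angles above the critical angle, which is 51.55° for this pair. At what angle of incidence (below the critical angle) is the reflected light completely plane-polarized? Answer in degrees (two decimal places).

n₂/n₁ = sin θ_c = sin 51.55° = 0.7832.
tan θ_B equals the same ratio, so θ_B = arctan(0.7832) = 38.07°.

θ_B ≈ 38.07°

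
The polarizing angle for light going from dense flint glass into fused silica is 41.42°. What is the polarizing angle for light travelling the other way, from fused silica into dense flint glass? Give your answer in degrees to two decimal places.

tan θ_B' = n₁/n₂ = 1/tan θ_B, so θ_B' = 90° − θ_B.
θ_B' = 90° − 41.42° = 48.58°.

θ_B' ≈ 48.58°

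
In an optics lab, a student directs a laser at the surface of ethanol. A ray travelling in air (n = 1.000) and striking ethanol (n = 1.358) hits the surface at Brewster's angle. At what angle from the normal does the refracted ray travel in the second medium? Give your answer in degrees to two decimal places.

θ_t ≈ 36.37°

tan θ_B = n₂/n₁ = 1.358/1.000 = 1.3580, so θ_B = 53.63°.
Since θ_B + θ_t = 90° at Brewster incidence, θ_t = 90° − 53.63° = 36.37°.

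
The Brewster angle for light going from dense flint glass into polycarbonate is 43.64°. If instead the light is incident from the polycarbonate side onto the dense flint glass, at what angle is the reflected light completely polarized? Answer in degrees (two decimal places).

The two Brewster angles are complementary: θ_B' = 90° − θ_B = 90° − 43.64° = 46.36°.

θ_B' ≈ 46.36°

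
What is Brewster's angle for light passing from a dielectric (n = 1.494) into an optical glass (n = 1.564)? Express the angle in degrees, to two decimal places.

At Brewster's angle the reflected and refracted rays are perpendicular, which with Snell's law gives tan θ_B = n₂/n₁.
Brewster's condition: tan θ_B = n₂/n₁ = 1.564/1.494 = 1.0469.
So θ_B = arctan 1.0469 = 46.31°.

θ_B ≈ 46.31°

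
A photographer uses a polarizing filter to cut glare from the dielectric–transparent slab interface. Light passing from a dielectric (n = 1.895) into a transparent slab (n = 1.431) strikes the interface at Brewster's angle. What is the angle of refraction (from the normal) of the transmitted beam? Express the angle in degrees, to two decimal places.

θ_t ≈ 52.94°

θ_B = arctan(n₂/n₁) = arctan(1.431/1.895) = 37.06°.
Since θ_B + θ_t = 90° at Brewster incidence, θ_t = 90° − 37.06° = 52.94°.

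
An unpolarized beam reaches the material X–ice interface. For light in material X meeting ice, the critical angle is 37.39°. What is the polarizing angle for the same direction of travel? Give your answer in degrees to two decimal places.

sin θ_c = n₂/n₁, so n₂/n₁ = sin 37.39° = 0.6072.
Brewster: tan θ_B = n₂/n₁ = 0.6072.
θ_B = arctan(0.6072) = 31.27°.

θ_B ≈ 31.27°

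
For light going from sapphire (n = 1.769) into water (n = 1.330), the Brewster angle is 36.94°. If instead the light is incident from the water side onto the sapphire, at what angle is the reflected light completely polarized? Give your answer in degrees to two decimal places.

tan θ_B' = n₁/n₂ = 1/tan θ_B, so θ_B' = 90° − θ_B.
θ_B' = 90° − 36.94° = 53.06°.

θ_B' ≈ 53.06°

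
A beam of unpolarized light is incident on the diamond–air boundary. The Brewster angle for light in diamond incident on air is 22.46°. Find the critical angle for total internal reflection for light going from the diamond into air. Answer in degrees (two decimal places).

From Brewster, n₂/n₁ = tan θ_B = tan 22.46° = 0.4134.
Then sin θ_c = n₂/n₁ = 0.4134, so θ_c = arcsin 0.4134 = 24.42°.

θ_c ≈ 24.42°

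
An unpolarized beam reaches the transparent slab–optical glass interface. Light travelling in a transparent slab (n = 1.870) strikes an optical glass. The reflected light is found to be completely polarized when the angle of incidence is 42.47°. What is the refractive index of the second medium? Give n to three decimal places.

n ≈ 1.712

At the Brewster angle, tan θ_B = n₂/n₁ with n₁ on the incident side (a transparent slab) and n₂ on the transmitted side (an optical glass).
n₂ = n₁ tan θ_B = 1.870 × tan 42.47° = 1.712.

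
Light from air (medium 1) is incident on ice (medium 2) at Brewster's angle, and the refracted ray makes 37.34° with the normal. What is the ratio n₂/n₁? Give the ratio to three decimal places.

θ_B + θ_t = 90°, so θ_B = 90° − 37.34° = 52.66°.
Then n₂/n₁ = tan θ_B = tan 52.66° = 1.311.

n₂/n₁ ≈ 1.311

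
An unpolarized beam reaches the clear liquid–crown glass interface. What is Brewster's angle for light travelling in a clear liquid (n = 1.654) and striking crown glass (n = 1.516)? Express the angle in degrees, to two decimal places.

tan θ_B = n₂/n₁ = 1.516/1.654 = 0.9166. Taking the arctangent, θ_B = 42.51°.

θ_B ≈ 42.51°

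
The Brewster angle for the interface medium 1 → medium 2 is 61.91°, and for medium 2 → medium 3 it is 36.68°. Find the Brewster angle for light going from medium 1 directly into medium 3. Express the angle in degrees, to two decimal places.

θ_B ≈ 54.38°

n₂/n₁ = tan 61.91° = 1.8736 and n₃/n₂ = tan 36.68° = 0.7448.
Multiplying, n₃/n₁ = 1.8736 × 0.7448 = 1.3955, and θ_B(1→3) = arctan 1.3955 = 54.38°.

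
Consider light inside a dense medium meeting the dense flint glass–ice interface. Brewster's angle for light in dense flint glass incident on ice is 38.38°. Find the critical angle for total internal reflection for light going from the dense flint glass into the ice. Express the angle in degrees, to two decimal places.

tan θ_B = n₂/n₁ = tan 38.38° = 0.7920.
Total internal reflection: sin θ_c = n₂/n₁ = 0.7920.
θ_c = arcsin(0.7920) = 52.37°.

θ_c ≈ 52.37°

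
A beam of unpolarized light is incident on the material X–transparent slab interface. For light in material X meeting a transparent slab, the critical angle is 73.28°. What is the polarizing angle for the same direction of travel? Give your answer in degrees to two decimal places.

sin θ_c = n₂/n₁, so n₂/n₁ = sin 73.28° = 0.9577.
Brewster: tan θ_B = n₂/n₁ = 0.9577.
θ_B = arctan(0.9577) = 43.76°.

θ_B ≈ 43.76°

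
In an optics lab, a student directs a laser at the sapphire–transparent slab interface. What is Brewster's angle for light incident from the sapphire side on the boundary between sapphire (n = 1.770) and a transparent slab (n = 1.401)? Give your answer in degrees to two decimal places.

Brewster's condition: tan θ_B = n₂/n₁ = 1.401/1.770 = 0.7915.
θ_B = arctan(0.7915) = 38.36°.

θ_B ≈ 38.36°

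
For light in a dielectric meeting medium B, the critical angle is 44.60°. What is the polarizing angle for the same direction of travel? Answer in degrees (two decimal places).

θ_B ≈ 35.07°

sin θ_c = n₂/n₁, so n₂/n₁ = sin 44.60° = 0.7022.
Brewster: tan θ_B = n₂/n₁ = 0.7022.
θ_B = arctan(0.7022) = 35.07°.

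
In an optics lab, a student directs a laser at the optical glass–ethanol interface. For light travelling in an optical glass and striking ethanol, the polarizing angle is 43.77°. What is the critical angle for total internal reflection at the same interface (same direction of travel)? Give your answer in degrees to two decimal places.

tan θ_B = n₂/n₁ = tan 43.77° = 0.9580.
Total internal reflection: sin θ_c = n₂/n₁ = 0.9580.
θ_c = arcsin(0.9580) = 73.33°.

θ_c ≈ 73.33°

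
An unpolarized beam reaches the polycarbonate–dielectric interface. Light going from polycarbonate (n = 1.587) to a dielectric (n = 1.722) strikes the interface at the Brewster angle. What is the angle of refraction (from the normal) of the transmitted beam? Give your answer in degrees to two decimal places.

First find Brewster's angle: tan θ_B = 1.722/1.587 = 1.0851, giving θ_B = 47.34°.
The refracted ray is perpendicular to the reflected ray, so θ_t = 90° − θ_B = 42.66°.

θ_t ≈ 42.66°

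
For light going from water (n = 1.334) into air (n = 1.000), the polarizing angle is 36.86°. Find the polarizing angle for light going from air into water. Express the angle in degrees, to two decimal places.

Reversing the direction swaps n₁ and n₂, so tan θ_B' = 1/tan θ_B and θ_B' = 90° − θ_B.
Hence θ_B' = 90° − 36.86° = 53.14°.

θ_B' ≈ 53.14°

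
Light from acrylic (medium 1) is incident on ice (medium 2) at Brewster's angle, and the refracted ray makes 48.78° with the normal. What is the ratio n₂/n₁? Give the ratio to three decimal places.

θ_B + θ_t = 90°, so θ_B = 90° − 48.78° = 41.22°.
tan θ_B = n₂/n₁, so n₂/n₁ = tan 41.22° = 0.876.

n₂/n₁ ≈ 0.876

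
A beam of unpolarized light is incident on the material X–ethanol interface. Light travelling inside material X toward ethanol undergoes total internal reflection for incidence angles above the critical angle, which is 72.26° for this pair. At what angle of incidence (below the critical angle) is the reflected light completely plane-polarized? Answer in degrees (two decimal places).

sin θ_c = n₂/n₁, so n₂/n₁ = sin 72.26° = 0.9524.
Brewster: tan θ_B = n₂/n₁ = 0.9524.
θ_B = arctan(0.9524) = 43.60°.

θ_B ≈ 43.60°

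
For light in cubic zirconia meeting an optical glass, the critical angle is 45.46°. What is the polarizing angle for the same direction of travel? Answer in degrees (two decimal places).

n₂/n₁ = sin θ_c = sin 45.46° = 0.7128.
tan θ_B equals the same ratio, so θ_B = arctan(0.7128) = 35.48°.

θ_B ≈ 35.48°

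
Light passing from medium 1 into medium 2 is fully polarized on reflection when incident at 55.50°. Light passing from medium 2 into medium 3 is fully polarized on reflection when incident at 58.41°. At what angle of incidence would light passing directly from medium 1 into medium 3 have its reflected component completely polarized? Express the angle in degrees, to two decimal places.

θ_B ≈ 67.09°

n₂/n₁ = tan 55.50° = 1.4550 and n₃/n₂ = tan 58.41° = 1.6261.
n₃/n₁ = 2.3660. Then tan θ_B(1→3) = n₃/n₁, so θ_B(1→3) = arctan(2.3660) = 67.09°.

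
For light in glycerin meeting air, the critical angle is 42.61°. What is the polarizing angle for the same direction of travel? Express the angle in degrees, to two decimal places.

n₂/n₁ = sin θ_c = sin 42.61° = 0.6770.
tan θ_B equals the same ratio, so θ_B = arctan(0.6770) = 34.10°.

θ_B ≈ 34.10°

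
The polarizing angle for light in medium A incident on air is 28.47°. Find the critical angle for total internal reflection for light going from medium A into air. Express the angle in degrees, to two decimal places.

θ_c ≈ 32.84°

From Brewster, n₂/n₁ = tan θ_B = tan 28.47° = 0.5423.
Then sin θ_c = n₂/n₁ = 0.5423, so θ_c = arcsin 0.5423 = 32.84°.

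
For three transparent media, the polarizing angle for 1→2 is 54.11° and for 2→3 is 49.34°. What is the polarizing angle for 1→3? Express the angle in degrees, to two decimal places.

Each Brewster angle gives a ratio: n₂/n₁ = tan 54.11° = 1.3820, n₃/n₂ = tan 49.34° = 1.1643.
n₃/n₁ = 1.6089. Then tan θ_B(1→3) = n₃/n₁, so θ_B(1→3) = arctan(1.6089) = 58.14°.

θ_B ≈ 58.14°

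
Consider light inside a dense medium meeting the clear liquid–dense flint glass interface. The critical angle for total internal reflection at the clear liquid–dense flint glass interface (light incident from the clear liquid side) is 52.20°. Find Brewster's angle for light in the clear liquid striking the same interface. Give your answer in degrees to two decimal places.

At the critical angle sin θ_c = n₂/n₁, giving n₂/n₁ = sin 52.20° = 0.7902.
Then tan θ_B = n₂/n₁ = 0.7902, so θ_B = arctan 0.7902 = 38.31°.

θ_B ≈ 38.31°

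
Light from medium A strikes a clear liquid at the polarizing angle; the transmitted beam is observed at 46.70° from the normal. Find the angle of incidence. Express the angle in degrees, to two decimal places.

θ_B ≈ 43.30°

Brewster's condition makes the reflected and refracted beams perpendicular: θ_B + θ_t = 90°.
θ_B = 90° − 46.70° = 43.30°.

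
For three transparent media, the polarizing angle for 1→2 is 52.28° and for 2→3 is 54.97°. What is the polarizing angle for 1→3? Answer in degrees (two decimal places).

θ_B ≈ 61.53°

n₂/n₁ = tan 52.28° = 1.2929 and n₃/n₂ = tan 54.97° = 1.4266.
Multiplying, n₃/n₁ = 1.2929 × 1.4266 = 1.8444, and θ_B(1→3) = arctan 1.8444 = 61.53°.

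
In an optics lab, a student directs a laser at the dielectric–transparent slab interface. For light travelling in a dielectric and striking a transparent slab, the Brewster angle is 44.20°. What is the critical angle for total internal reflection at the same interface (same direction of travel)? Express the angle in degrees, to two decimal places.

n₂/n₁ = tan 44.20° = 0.9725; the critical angle satisfies sin θ_c = n₂/n₁.
θ_c = arcsin(0.9725) = 76.52°.

θ_c ≈ 76.52°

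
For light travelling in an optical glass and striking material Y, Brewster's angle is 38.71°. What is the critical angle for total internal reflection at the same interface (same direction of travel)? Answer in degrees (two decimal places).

θ_c ≈ 53.27°

From Brewster, n₂/n₁ = tan θ_B = tan 38.71° = 0.8014.
Then sin θ_c = n₂/n₁ = 0.8014, so θ_c = arcsin 0.8014 = 53.27°.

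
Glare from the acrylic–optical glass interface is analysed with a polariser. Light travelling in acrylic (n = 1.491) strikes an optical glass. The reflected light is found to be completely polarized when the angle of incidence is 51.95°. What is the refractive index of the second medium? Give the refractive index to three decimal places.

n ≈ 1.905

At the Brewster angle, tan θ_B = n₂/n₁ with n₁ on the incident side (acrylic) and n₂ on the transmitted side (an optical glass).
n₂ = n₁ tan θ_B = 1.491 × tan 51.95° = 1.905.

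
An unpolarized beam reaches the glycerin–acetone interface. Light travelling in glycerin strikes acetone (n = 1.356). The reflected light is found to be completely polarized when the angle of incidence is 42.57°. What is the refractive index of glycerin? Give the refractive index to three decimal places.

At the Brewster angle, tan θ_B = n₂/n₁ with n₁ on the incident side (glycerin) and n₂ on the transmitted side (acetone).
n₁ = n₂ / tan θ_B = 1.356 / tan 42.57° = 1.476.

n ≈ 1.476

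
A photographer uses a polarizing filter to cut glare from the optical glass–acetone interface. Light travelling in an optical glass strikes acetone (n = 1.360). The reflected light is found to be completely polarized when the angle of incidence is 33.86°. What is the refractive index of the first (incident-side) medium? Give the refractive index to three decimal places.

At the Brewster angle, tan θ_B = n₂/n₁ with n₁ on the incident side (an optical glass) and n₂ on the transmitted side (acetone).
n₁ = n₂ / tan θ_B = 1.360 / tan 33.86° = 2.027.

n ≈ 2.027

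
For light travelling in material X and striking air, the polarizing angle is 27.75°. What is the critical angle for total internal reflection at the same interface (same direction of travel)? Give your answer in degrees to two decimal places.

tan θ_B = n₂/n₁ = tan 27.75° = 0.5261.
Total internal reflection: sin θ_c = n₂/n₁ = 0.5261.
θ_c = arcsin(0.5261) = 31.74°.

θ_c ≈ 31.74°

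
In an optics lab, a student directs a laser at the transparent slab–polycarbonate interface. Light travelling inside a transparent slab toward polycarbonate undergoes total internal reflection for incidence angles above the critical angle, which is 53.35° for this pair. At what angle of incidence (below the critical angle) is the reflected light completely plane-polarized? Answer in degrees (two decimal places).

At the critical angle sin θ_c = n₂/n₁, giving n₂/n₁ = sin 53.35° = 0.8023.
Then tan θ_B = n₂/n₁ = 0.8023, so θ_B = arctan 0.8023 = 38.74°.

θ_B ≈ 38.74°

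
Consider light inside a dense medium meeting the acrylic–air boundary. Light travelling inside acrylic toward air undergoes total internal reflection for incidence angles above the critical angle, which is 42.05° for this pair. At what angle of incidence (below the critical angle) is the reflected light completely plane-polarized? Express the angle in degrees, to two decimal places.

sin θ_c = n₂/n₁, so n₂/n₁ = sin 42.05° = 0.6698.
Brewster: tan θ_B = n₂/n₁ = 0.6698.
θ_B = arctan(0.6698) = 33.81°.

θ_B ≈ 33.81°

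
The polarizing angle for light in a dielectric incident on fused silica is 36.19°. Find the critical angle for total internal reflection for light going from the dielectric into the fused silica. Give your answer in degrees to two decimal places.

From Brewster, n₂/n₁ = tan θ_B = tan 36.19° = 0.7316.
Then sin θ_c = n₂/n₁ = 0.7316, so θ_c = arcsin 0.7316 = 47.02°.

θ_c ≈ 47.02°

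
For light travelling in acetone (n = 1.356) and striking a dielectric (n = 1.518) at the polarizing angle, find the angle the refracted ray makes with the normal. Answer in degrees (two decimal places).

θ_t ≈ 41.77°

tan θ_B = n₂/n₁ = 1.518/1.356 = 1.1195, so θ_B = 48.23°.
At Brewster's angle the reflected and refracted rays are perpendicular, so θ_t = 90° − θ_B = 90° − 48.23° = 41.77°.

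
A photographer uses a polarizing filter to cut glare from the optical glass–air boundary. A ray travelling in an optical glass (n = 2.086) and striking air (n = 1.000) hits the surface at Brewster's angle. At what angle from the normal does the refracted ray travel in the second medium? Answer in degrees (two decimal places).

θ_t ≈ 64.39°

θ_B = arctan(n₂/n₁) = arctan(1.000/2.086) = 25.61°.
The refracted ray is perpendicular to the reflected ray, so θ_t = 90° − θ_B = 64.39°.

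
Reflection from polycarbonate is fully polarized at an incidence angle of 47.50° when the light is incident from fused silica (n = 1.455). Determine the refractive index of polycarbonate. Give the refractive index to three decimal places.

n ≈ 1.588

Full polarization of the reflected beam means tan θ_B = n₂/n₁, where n₁ is the incident medium (fused silica).
n₂ = n₁ tan θ_B = 1.455 × tan 47.50° = 1.588.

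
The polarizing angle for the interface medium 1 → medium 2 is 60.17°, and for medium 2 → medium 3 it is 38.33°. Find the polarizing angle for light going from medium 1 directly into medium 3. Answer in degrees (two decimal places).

n₂/n₁ = tan 60.17° = 1.7440 and n₃/n₂ = tan 38.33° = 0.7906.
n₃/n₁ = 1.3788. Then tan θ_B(1→3) = n₃/n₁, so θ_B(1→3) = arctan(1.3788) = 54.05°.

θ_B ≈ 54.05°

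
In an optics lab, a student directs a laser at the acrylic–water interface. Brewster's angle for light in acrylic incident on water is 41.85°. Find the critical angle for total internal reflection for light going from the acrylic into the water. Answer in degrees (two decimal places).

θ_c ≈ 63.60°

n₂/n₁ = tan 41.85° = 0.8957; the critical angle satisfies sin θ_c = n₂/n₁.
θ_c = arcsin(0.8957) = 63.60°.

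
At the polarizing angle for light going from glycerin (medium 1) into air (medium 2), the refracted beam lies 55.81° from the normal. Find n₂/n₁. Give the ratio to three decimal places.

n₂/n₁ ≈ 0.679

At Brewster incidence θ_B = 90° − θ_t = 90° − 55.81° = 34.19°.
tan θ_B = n₂/n₁, so n₂/n₁ = tan 34.19° = 0.679.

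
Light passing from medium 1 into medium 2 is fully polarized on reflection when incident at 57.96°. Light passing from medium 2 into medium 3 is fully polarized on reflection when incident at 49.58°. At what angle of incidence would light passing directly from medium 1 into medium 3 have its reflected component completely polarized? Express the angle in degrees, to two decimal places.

tan θ_B(1→2) = n₂/n₁ = tan 57.96° = 1.5979.
tan θ_B(2→3) = n₃/n₂ = tan 49.58° = 1.1742.
So n₃/n₁ = (n₂/n₁)(n₃/n₂) = 1.5979 × 1.1742 = 1.8761.
θ_B(1→3) = arctan(1.8761) = 61.94°.

θ_B ≈ 61.94°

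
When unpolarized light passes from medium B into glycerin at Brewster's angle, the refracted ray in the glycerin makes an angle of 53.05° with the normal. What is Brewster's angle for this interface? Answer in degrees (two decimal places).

θ_B ≈ 36.95°

Brewster's condition makes the reflected and refracted beams perpendicular: θ_B + θ_t = 90°.
θ_B = 90° − 53.05° = 36.95°.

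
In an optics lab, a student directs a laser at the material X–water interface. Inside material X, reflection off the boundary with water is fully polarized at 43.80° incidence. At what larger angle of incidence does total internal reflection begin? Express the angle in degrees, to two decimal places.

From Brewster, n₂/n₁ = tan θ_B = tan 43.80° = 0.9590.
Then sin θ_c = n₂/n₁ = 0.9590, so θ_c = arcsin 0.9590 = 73.53°.

θ_c ≈ 73.53°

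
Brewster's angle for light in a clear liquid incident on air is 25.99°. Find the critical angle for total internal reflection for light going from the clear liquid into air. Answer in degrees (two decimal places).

θ_c ≈ 29.18°

From Brewster, n₂/n₁ = tan θ_B = tan 25.99° = 0.4875.
Then sin θ_c = n₂/n₁ = 0.4875, so θ_c = arcsin 0.4875 = 29.18°.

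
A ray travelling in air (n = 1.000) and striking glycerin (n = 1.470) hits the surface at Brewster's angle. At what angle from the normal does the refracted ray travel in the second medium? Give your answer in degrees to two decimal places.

θ_t ≈ 34.23°

First find Brewster's angle: tan θ_B = 1.470/1.000 = 1.4700, giving θ_B = 55.77°.
The refracted ray is perpendicular to the reflected ray, so θ_t = 90° − θ_B = 34.23°.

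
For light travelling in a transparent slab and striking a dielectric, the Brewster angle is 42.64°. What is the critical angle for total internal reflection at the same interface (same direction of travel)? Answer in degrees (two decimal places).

tan θ_B = n₂/n₁ = tan 42.64° = 0.9208.
Total internal reflection: sin θ_c = n₂/n₁ = 0.9208.
θ_c = arcsin(0.9208) = 67.05°.

θ_c ≈ 67.05°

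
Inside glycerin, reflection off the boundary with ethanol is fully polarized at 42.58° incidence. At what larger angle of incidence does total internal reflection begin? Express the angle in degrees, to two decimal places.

tan θ_B = n₂/n₁ = tan 42.58° = 0.9189.
Total internal reflection: sin θ_c = n₂/n₁ = 0.9189.
θ_c = arcsin(0.9189) = 66.77°.

θ_c ≈ 66.77°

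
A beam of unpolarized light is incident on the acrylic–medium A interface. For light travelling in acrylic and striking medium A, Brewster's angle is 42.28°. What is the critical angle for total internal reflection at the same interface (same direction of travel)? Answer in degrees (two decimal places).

n₂/n₁ = tan 42.28° = 0.9093; the critical angle satisfies sin θ_c = n₂/n₁.
θ_c = arcsin(0.9093) = 65.41°.

θ_c ≈ 65.41°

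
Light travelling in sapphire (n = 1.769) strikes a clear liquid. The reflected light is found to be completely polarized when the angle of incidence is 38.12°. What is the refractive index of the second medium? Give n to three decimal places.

n ≈ 1.388

At Brewster's angle, tan θ_B = n₂/n₁ with n₁ on the incident side (sapphire) and n₂ on the transmitted side (a clear liquid).
n₂ = n₁ tan θ_B = 1.769 × tan 38.12° = 1.388.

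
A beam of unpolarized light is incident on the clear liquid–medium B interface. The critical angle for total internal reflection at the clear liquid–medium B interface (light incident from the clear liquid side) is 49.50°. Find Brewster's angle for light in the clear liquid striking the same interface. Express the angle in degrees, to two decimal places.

sin θ_c = n₂/n₁, so n₂/n₁ = sin 49.50° = 0.7604.
Brewster: tan θ_B = n₂/n₁ = 0.7604.
θ_B = arctan(0.7604) = 37.25°.

θ_B ≈ 37.25°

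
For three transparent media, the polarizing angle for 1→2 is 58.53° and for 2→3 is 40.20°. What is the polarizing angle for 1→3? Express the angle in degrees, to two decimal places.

θ_B ≈ 54.08°

n₂/n₁ = tan 58.53° = 1.6338 and n₃/n₂ = tan 40.20° = 0.8451.
So n₃/n₁ = (n₂/n₁)(n₃/n₂) = 1.6338 × 0.8451 = 1.3806.
θ_B(1→3) = arctan(1.3806) = 54.08°.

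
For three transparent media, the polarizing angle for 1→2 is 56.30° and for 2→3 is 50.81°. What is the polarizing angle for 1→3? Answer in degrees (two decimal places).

Each Brewster angle gives a ratio: n₂/n₁ = tan 56.30° = 1.4994, n₃/n₂ = tan 50.81° = 1.2266.
n₃/n₁ = 1.8391. Then tan θ_B(1→3) = n₃/n₁, so θ_B(1→3) = arctan(1.8391) = 61.47°.

θ_B ≈ 61.47°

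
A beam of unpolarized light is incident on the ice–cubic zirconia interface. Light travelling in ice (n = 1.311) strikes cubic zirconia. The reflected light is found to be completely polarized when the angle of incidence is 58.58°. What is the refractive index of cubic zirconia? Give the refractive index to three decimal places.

Full polarization of the reflected beam means tan θ_B = n₂/n₁, where n₁ is the incident medium (ice).
n₂ = n₁ tan θ_B = 1.311 × tan 58.58° = 2.146.

n ≈ 2.146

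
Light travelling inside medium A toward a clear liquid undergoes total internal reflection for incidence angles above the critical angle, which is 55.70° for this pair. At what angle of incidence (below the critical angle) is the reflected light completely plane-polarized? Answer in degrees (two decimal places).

n₂/n₁ = sin θ_c = sin 55.70° = 0.8261.
tan θ_B equals the same ratio, so θ_B = arctan(0.8261) = 39.56°.

θ_B ≈ 39.56°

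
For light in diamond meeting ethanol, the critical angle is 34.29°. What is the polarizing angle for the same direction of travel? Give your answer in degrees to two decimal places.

At the critical angle sin θ_c = n₂/n₁, giving n₂/n₁ = sin 34.29° = 0.5634.
Then tan θ_B = n₂/n₁ = 0.5634, so θ_B = arctan 0.5634 = 29.40°.

θ_B ≈ 29.40°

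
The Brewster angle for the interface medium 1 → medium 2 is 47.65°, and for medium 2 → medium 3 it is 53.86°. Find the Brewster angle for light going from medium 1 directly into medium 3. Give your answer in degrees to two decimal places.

θ_B ≈ 56.35°

n₂/n₁ = tan 47.65° = 1.0971 and n₃/n₂ = tan 53.86° = 1.3693.
Multiplying, n₃/n₁ = 1.0971 × 1.3693 = 1.5022, and θ_B(1→3) = arctan 1.5022 = 56.35°.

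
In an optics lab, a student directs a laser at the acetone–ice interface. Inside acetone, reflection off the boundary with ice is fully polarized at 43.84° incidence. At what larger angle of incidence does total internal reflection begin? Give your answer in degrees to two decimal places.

θ_c ≈ 73.80°

tan θ_B = n₂/n₁ = tan 43.84° = 0.9603.
Total internal reflection: sin θ_c = n₂/n₁ = 0.9603.
θ_c = arcsin(0.9603) = 73.80°.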